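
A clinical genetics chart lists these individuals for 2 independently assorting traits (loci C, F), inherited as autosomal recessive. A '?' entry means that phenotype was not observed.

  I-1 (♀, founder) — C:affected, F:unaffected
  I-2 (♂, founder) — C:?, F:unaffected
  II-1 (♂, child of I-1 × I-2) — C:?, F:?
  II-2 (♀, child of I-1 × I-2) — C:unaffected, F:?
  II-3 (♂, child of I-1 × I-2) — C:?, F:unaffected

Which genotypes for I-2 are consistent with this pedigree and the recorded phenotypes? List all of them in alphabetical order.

I-2 ∈ {CC FF, CC Ff, Cc FF, Cc Ff}

C/I-1 aff ·: cc
C/I-2 ? ·: CC|Cc
C/II-1 ? I-1×I-2: Cc|cc
C/II-2 un I-1×I-2: Cc
C/II-3 ? I-1×I-2: Cc|cc
⇒ C over [I-1,I-2,II-1,II-2,II-3]: 5 consistent
F/I-1 un ·: FF|Ff
F/I-2 un ·: FF|Ff
F/II-1 ? I-1×I-2: FF|Ff|ff
F/II-2 ? I-1×I-2: FF|Ff|ff
F/II-3 un I-1×I-2: FF|Ff
⇒ F over [I-1,I-2,II-1,II-2,II-3]: 35 consistent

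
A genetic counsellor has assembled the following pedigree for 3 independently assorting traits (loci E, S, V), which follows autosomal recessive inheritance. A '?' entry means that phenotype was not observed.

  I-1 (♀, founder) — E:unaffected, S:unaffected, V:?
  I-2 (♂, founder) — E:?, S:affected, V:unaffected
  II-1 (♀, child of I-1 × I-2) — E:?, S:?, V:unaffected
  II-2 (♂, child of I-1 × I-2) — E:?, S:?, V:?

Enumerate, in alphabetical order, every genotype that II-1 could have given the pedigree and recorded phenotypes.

II-1 ∈ {EE Ss VV, EE Ss Vv, EE ss VV, EE ss Vv, Ee Ss VV, Ee Ss Vv, Ee ss VV, Ee ss Vv, ee Ss VV, ee Ss Vv, ee ss VV, ee ss Vv}

E/I-1 un ·: EE|Ee
E/I-2 ? ·: EE|Ee|ee
E/II-1 ? I-1×I-2: EE|Ee|ee
E/II-2 ? I-1×I-2: EE|Ee|ee
⇒ E over [I-1,I-2,II-1,II-2]: 23 consistent
S/I-1 un ·: SS|Ss
S/I-2 aff ·: ss
S/II-1 ? I-1×I-2: Ss|ss
S/II-2 ? I-1×I-2: Ss|ss
⇒ S over [I-1,I-2,II-1,II-2]: 5 consistent
V/I-1 ? ·: VV|Vv|vv
V/I-2 un ·: VV|Vv
V/II-1 un I-1×I-2: VV|Vv
V/II-2 ? I-1×I-2: VV|Vv|vv
⇒ V over [I-1,I-2,II-1,II-2]: 18 consistent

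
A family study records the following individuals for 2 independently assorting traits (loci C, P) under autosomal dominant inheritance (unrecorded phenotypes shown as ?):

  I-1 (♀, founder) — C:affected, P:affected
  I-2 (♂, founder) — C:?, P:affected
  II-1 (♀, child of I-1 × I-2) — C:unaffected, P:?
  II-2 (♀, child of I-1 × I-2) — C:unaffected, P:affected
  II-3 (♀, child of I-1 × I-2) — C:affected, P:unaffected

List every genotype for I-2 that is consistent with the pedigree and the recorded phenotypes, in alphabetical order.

C/I-1 aff ·: Cc
C/I-2 ? ·: cc|Cc
C/II-1 un I-1×I-2: cc
C/II-2 un I-1×I-2: cc
C/II-3 aff I-1×I-2: Cc|CC
⇒ C over [I-1,I-2,II-1,II-2,II-3]: 3 consistent
P/I-1 aff ·: Pp
P/I-2 aff ·: Pp
P/II-1 ? I-1×I-2: pp|Pp|PP
P/II-2 aff I-1×I-2: Pp|PP
P/II-3 un I-1×I-2: pp
⇒ P over [I-1,I-2,II-1,II-2,II-3]: 6 consistent

I-2 ∈ {Cc Pp, cc Pp}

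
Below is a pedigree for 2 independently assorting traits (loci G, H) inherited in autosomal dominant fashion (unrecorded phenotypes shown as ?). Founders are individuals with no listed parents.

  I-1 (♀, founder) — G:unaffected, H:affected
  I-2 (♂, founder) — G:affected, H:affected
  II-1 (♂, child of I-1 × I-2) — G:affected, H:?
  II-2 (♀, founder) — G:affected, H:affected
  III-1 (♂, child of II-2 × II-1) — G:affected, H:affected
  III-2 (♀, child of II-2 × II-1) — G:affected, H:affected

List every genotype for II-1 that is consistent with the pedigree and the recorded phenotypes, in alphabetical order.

G/I-1 un ·: gg
G/I-2 aff ·: Gg|GG
G/II-1 aff I-1×I-2: Gg
G/II-2 aff ·: Gg|GG
G/III-1 aff II-2×II-1: Gg|GG
G/III-2 aff II-2×II-1: Gg|GG
⇒ G over [I-1,I-2,II-1,II-2,III-1,III-2]: 16 consistent
H/I-1 aff ·: Hh|HH
H/I-2 aff ·: Hh|HH
H/II-1 ? I-1×I-2: hh|Hh|HH
H/II-2 aff ·: Hh|HH
H/III-1 aff II-2×II-1: Hh|HH
H/III-2 aff II-2×II-1: Hh|HH
⇒ H over [I-1,I-2,II-1,II-2,III-1,III-2]: 46 consistent

II-1 ∈ {Gg HH, Gg Hh, Gg hh}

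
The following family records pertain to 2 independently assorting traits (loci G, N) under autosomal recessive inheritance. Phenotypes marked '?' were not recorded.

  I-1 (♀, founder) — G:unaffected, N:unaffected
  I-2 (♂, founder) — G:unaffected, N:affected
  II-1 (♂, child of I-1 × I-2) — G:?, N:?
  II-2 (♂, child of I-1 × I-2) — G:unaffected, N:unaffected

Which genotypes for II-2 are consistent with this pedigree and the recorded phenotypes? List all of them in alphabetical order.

G/I-1 un ·: GG|Gg
G/I-2 un ·: GG|Gg
G/II-1 ? I-1×I-2: GG|Gg|gg
G/II-2 un I-1×I-2: GG|Gg
⇒ G over [I-1,I-2,II-1,II-2]: 15 consistent
N/I-1 un ·: NN|Nn
N/I-2 aff ·: nn
N/II-1 ? I-1×I-2: Nn|nn
N/II-2 un I-1×I-2: Nn
⇒ N over [I-1,I-2,II-1,II-2]: 3 consistent

II-2 ∈ {GG Nn, Gg Nn}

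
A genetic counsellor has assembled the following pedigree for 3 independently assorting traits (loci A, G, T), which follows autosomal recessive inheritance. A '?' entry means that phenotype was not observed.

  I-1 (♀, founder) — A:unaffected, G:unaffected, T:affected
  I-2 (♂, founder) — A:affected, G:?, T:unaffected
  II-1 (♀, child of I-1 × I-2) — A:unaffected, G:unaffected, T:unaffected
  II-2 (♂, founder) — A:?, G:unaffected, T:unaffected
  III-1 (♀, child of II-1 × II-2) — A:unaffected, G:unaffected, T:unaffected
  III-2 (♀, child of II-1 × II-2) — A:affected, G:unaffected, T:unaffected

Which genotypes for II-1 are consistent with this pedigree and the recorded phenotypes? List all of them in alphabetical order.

II-1 ∈ {Aa GG Tt, Aa Gg Tt}

A/I-1 un ·: AA|Aa
A/I-2 aff ·: aa
A/II-1 un I-1×I-2: Aa
A/II-2 ? ·: Aa|aa
A/III-1 un II-1×II-2: AA|Aa
A/III-2 aff II-1×II-2: aa
⇒ A over [I-1,I-2,II-1,II-2,III-1,III-2]: 6 consistent
G/I-1 un ·: GG|Gg
G/I-2 ? ·: GG|Gg|gg
G/II-1 un I-1×I-2: GG|Gg
G/II-2 un ·: GG|Gg
G/III-1 un II-1×II-2: GG|Gg
G/III-2 un II-1×II-2: GG|Gg
⇒ G over [I-1,I-2,II-1,II-2,III-1,III-2]: 60 consistent
T/I-1 aff ·: tt
T/I-2 un ·: TT|Tt
T/II-1 un I-1×I-2: Tt
T/II-2 un ·: TT|Tt
T/III-1 un II-1×II-2: TT|Tt
T/III-2 un II-1×II-2: TT|Tt
⇒ T over [I-1,I-2,II-1,II-2,III-1,III-2]: 16 consistent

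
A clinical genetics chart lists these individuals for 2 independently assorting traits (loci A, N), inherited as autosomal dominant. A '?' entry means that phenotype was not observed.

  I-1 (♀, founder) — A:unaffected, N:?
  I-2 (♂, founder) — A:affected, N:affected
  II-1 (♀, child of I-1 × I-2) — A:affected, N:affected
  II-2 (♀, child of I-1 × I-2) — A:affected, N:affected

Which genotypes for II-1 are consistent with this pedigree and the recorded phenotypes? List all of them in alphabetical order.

II-1 ∈ {Aa NN, Aa Nn}

A/I-1 un ·: aa
A/I-2 aff ·: Aa|AA
A/II-1 aff I-1×I-2: Aa
A/II-2 aff I-1×I-2: Aa
⇒ A over [I-1,I-2,II-1,II-2]: 2 consistent
N/I-1 ? ·: nn|Nn|NN
N/I-2 aff ·: Nn|NN
N/II-1 aff I-1×I-2: Nn|NN
N/II-2 aff I-1×I-2: Nn|NN
⇒ N over [I-1,I-2,II-1,II-2]: 15 consistent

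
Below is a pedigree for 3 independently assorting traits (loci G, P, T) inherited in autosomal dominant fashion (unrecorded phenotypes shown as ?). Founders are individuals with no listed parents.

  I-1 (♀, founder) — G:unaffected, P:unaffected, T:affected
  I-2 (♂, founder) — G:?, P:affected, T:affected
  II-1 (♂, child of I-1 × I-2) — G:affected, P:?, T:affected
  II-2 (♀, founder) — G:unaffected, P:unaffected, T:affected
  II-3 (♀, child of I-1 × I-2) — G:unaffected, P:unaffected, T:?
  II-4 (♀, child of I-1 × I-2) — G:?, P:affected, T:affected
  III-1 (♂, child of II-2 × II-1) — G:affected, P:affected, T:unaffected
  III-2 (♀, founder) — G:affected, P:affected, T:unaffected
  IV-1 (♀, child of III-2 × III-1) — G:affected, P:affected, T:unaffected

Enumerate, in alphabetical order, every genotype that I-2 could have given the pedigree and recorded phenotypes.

G/I-1 un ·: gg
G/I-2 ? ·: Gg
G/II-1 aff I-1×I-2: Gg
G/II-2 un ·: gg
G/II-3 un I-1×I-2: gg
G/II-4 ? I-1×I-2: gg|Gg
G/III-1 aff II-2×II-1: Gg
G/III-2 aff ·: Gg|GG
G/IV-1 aff III-2×III-1: Gg|GG
⇒ G over [I-1,I-2,II-1,II-2,II-3,II-4,III-1,III-2,IV-1]: 8 consistent
P/I-1 un ·: pp
P/I-2 aff ·: Pp
P/II-1 ? I-1×I-2: Pp
P/II-2 un ·: pp
P/II-3 un I-1×I-2: pp
P/II-4 aff I-1×I-2: Pp
P/III-1 aff II-2×II-1: Pp
P/III-2 aff ·: Pp|PP
P/IV-1 aff III-2×III-1: Pp|PP
⇒ P over [I-1,I-2,II-1,II-2,II-3,II-4,III-1,III-2,IV-1]: 4 consistent
T/I-1 aff ·: Tt|TT
T/I-2 aff ·: Tt|TT
T/II-1 aff I-1×I-2: Tt
T/II-2 aff ·: Tt
T/II-3 ? I-1×I-2: tt|Tt|TT
T/II-4 aff I-1×I-2: Tt|TT
T/III-1 un II-2×II-1: tt
T/III-2 un ·: tt
T/IV-1 un III-2×III-1: tt
⇒ T over [I-1,I-2,II-1,II-2,II-3,II-4,III-1,III-2,IV-1]: 14 consistent

I-2 ∈ {Gg Pp TT, Gg Pp Tt}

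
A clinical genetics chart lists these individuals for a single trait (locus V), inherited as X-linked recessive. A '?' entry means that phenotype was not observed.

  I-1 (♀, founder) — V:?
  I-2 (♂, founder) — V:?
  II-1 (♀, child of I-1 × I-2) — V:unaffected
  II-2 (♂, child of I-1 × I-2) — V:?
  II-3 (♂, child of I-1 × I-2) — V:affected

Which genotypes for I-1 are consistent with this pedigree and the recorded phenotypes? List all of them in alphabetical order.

V/I-1 ? ·: X^VX^v|X^vX^v
V/I-2 ? ·: X^VY|X^vY
V/II-1 un I-1×I-2: X^VX^V|X^VX^v
V/II-2 ? I-1×I-2: X^VY|X^vY
V/II-3 aff I-1×I-2: X^vY
⇒ V over [I-1,I-2,II-1,II-2,II-3]: 7 consistent

I-1 ∈ {X^VX^v, X^vX^v}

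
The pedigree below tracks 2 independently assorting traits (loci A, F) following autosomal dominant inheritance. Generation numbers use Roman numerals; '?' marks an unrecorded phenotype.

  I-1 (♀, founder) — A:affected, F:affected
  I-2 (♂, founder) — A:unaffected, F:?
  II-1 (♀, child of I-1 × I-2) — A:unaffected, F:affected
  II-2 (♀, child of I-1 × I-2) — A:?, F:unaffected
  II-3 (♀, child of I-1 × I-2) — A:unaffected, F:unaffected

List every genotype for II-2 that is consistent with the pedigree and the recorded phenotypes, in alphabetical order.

II-2 ∈ {Aa ff, aa ff}

A/I-1 aff ·: Aa
A/I-2 un ·: aa
A/II-1 un I-1×I-2: aa
A/II-2 ? I-1×I-2: aa|Aa
A/II-3 un I-1×I-2: aa
⇒ A over [I-1,I-2,II-1,II-2,II-3]: 2 consistent
F/I-1 aff ·: Ff
F/I-2 ? ·: ff|Ff
F/II-1 aff I-1×I-2: Ff|FF
F/II-2 un I-1×I-2: ff
F/II-3 un I-1×I-2: ff
⇒ F over [I-1,I-2,II-1,II-2,II-3]: 3 consistent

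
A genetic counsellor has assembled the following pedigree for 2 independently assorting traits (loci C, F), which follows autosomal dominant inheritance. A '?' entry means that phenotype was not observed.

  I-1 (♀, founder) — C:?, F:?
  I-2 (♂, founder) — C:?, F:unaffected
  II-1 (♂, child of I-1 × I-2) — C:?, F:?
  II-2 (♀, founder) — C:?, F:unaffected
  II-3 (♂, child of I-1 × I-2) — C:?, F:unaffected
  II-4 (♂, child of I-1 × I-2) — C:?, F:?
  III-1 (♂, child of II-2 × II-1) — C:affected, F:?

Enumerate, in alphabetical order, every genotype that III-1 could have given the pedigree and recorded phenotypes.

C/I-1 ? ·: cc|Cc|CC
C/I-2 ? ·: cc|Cc|CC
C/II-1 ? I-1×I-2: cc|Cc|CC
C/II-2 ? ·: cc|Cc|CC
C/II-3 ? I-1×I-2: cc|Cc|CC
C/II-4 ? I-1×I-2: cc|Cc|CC
C/III-1 aff II-2×II-1: Cc|CC
⇒ C over [I-1,I-2,II-1,II-2,II-3,II-4,III-1]: 243 consistent
F/I-1 ? ·: ff|Ff
F/I-2 un ·: ff
F/II-1 ? I-1×I-2: ff|Ff
F/II-2 un ·: ff
F/II-3 un I-1×I-2: ff
F/II-4 ? I-1×I-2: ff|Ff
F/III-1 ? II-2×II-1: ff|Ff
⇒ F over [I-1,I-2,II-1,II-2,II-3,II-4,III-1]: 7 consistent

III-1 ∈ {CC Ff, CC ff, Cc Ff, Cc ff}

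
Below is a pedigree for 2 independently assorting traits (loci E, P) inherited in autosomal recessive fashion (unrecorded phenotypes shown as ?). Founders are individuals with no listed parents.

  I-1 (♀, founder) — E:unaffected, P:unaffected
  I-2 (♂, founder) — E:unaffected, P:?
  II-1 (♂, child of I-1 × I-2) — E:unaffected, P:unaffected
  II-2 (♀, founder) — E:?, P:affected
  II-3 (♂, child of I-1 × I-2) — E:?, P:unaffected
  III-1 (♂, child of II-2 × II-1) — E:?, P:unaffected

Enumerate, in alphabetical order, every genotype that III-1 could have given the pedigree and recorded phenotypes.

E/I-1 un ·: EE|Ee
E/I-2 un ·: EE|Ee
E/II-1 un I-1×I-2: EE|Ee
E/II-2 ? ·: EE|Ee|ee
E/II-3 ? I-1×I-2: EE|Ee|ee
E/III-1 ? II-2×II-1: EE|Ee|ee
⇒ E over [I-1,I-2,II-1,II-2,II-3,III-1]: 81 consistent
P/I-1 un ·: PP|Pp
P/I-2 ? ·: PP|Pp|pp
P/II-1 un I-1×I-2: PP|Pp
P/II-2 aff ·: pp
P/II-3 un I-1×I-2: PP|Pp
P/III-1 un II-2×II-1: Pp
⇒ P over [I-1,I-2,II-1,II-2,II-3,III-1]: 15 consistent

III-1 ∈ {EE Pp, Ee Pp, ee Pp}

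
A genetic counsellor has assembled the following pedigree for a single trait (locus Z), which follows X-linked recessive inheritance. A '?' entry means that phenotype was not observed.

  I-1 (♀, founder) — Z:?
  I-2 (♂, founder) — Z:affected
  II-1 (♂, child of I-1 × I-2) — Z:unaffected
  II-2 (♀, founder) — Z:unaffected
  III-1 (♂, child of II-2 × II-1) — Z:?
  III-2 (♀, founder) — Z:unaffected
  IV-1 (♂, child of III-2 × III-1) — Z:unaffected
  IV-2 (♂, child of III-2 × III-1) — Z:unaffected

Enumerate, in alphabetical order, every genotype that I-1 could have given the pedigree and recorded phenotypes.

I-1 ∈ {X^ZX^Z, X^ZX^z}

Z/I-1 ? ·: X^ZX^Z|X^ZX^z
Z/I-2 aff ·: X^zY
Z/II-1 un I-1×I-2: X^ZY
Z/II-2 un ·: X^ZX^Z|X^ZX^z
Z/III-1 ? II-2×II-1: X^ZY|X^zY
Z/III-2 un ·: X^ZX^Z|X^ZX^z
Z/IV-1 un III-2×III-1: X^ZY
Z/IV-2 un III-2×III-1: X^ZY
⇒ Z over [I-1,I-2,II-1,II-2,III-1,III-2,IV-1,IV-2]: 12 consistent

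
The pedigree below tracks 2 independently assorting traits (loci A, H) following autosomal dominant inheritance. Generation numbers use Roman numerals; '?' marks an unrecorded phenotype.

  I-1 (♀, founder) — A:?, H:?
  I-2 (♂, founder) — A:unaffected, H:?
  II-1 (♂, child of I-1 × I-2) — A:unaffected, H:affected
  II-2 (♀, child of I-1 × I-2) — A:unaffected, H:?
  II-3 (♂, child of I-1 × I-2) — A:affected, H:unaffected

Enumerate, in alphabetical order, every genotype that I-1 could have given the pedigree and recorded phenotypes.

A/I-1 ? ·: Aa
A/I-2 un ·: aa
A/II-1 un I-1×I-2: aa
A/II-2 un I-1×I-2: aa
A/II-3 aff I-1×I-2: Aa
⇒ A over [I-1,I-2,II-1,II-2,II-3]: 1 consistent
H/I-1 ? ·: hh|Hh
H/I-2 ? ·: hh|Hh
H/II-1 aff I-1×I-2: Hh|HH
H/II-2 ? I-1×I-2: hh|Hh|HH
H/II-3 un I-1×I-2: hh
⇒ H over [I-1,I-2,II-1,II-2,II-3]: 10 consistent

I-1 ∈ {Aa Hh, Aa hh}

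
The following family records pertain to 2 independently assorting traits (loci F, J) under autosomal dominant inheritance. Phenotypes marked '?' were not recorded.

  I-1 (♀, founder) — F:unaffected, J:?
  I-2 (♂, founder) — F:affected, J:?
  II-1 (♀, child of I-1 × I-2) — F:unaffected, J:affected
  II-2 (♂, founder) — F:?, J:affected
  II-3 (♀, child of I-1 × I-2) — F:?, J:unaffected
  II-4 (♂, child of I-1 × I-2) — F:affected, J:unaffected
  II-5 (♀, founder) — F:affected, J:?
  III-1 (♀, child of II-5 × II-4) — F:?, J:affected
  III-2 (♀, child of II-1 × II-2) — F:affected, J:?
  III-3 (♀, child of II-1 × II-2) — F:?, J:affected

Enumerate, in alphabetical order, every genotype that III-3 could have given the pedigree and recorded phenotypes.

III-3 ∈ {Ff JJ, Ff Jj, ff JJ, ff Jj}

F/I-1 un ·: ff
F/I-2 aff ·: Ff
F/II-1 un I-1×I-2: ff
F/II-2 ? ·: Ff|FF
F/II-3 ? I-1×I-2: ff|Ff
F/II-4 aff I-1×I-2: Ff
F/II-5 aff ·: Ff|FF
F/III-1 ? II-5×II-4: ff|Ff|FF
F/III-2 aff II-1×II-2: Ff
F/III-3 ? II-1×II-2: ff|Ff
⇒ F over [I-1,I-2,II-1,II-2,II-3,II-4,II-5,III-1,III-2,III-3]: 30 consistent
J/I-1 ? ·: jj|Jj
J/I-2 ? ·: jj|Jj
J/II-1 aff I-1×I-2: Jj|JJ
J/II-2 aff ·: Jj|JJ
J/II-3 un I-1×I-2: jj
J/II-4 un I-1×I-2: jj
J/II-5 ? ·: Jj|JJ
J/III-1 aff II-5×II-4: Jj
J/III-2 ? II-1×II-2: jj|Jj|JJ
J/III-3 aff II-1×II-2: Jj|JJ
⇒ J over [I-1,I-2,II-1,II-2,II-3,II-4,II-5,III-1,III-2,III-3]: 70 consistent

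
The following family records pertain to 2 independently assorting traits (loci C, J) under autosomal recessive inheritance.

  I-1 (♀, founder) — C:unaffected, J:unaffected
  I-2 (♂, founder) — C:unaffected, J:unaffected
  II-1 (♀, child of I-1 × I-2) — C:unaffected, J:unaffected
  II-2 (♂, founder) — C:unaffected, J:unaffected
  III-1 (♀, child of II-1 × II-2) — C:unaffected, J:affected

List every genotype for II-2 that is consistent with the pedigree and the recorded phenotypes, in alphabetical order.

C/I-1 un ·: CC|Cc
C/I-2 un ·: CC|Cc
C/II-1 un I-1×I-2: CC|Cc
C/II-2 un ·: CC|Cc
C/III-1 un II-1×II-2: CC|Cc
⇒ C over [I-1,I-2,II-1,II-2,III-1]: 24 consistent
J/I-1 un ·: JJ|Jj
J/I-2 un ·: JJ|Jj
J/II-1 un I-1×I-2: Jj
J/II-2 un ·: Jj
J/III-1 aff II-1×II-2: jj
⇒ J over [I-1,I-2,II-1,II-2,III-1]: 3 consistent

II-2 ∈ {CC Jj, Cc Jj}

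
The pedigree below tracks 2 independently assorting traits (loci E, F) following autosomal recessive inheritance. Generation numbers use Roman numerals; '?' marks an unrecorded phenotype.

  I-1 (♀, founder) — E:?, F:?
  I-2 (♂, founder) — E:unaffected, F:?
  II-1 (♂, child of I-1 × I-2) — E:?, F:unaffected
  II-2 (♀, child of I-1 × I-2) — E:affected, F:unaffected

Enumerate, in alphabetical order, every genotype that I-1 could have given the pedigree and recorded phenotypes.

E/I-1 ? ·: Ee|ee
E/I-2 un ·: Ee
E/II-1 ? I-1×I-2: EE|Ee|ee
E/II-2 aff I-1×I-2: ee
⇒ E over [I-1,I-2,II-1,II-2]: 5 consistent
F/I-1 ? ·: FF|Ff|ff
F/I-2 ? ·: FF|Ff|ff
F/II-1 un I-1×I-2: FF|Ff
F/II-2 un I-1×I-2: FF|Ff
⇒ F over [I-1,I-2,II-1,II-2]: 17 consistent

I-1 ∈ {Ee FF, Ee Ff, Ee ff, ee FF, ee Ff, ee ff}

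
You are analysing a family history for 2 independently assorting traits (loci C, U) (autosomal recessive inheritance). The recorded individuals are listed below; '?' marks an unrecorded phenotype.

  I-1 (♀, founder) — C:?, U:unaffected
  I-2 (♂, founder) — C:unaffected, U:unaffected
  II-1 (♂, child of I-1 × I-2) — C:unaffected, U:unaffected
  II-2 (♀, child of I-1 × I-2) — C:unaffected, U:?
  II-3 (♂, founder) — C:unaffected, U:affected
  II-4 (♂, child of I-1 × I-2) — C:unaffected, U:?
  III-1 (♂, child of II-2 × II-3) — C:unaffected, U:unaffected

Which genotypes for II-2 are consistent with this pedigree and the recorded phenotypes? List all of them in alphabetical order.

C/I-1 ? ·: CC|Cc|cc
C/I-2 un ·: CC|Cc
C/II-1 un I-1×I-2: CC|Cc
C/II-2 un I-1×I-2: CC|Cc
C/II-3 un ·: CC|Cc
C/II-4 un I-1×I-2: CC|Cc
C/III-1 un II-2×II-3: CC|Cc
⇒ C over [I-1,I-2,II-1,II-2,II-3,II-4,III-1]: 95 consistent
U/I-1 un ·: UU|Uu
U/I-2 un ·: UU|Uu
U/II-1 un I-1×I-2: UU|Uu
U/II-2 ? I-1×I-2: UU|Uu
U/II-3 aff ·: uu
U/II-4 ? I-1×I-2: UU|Uu|uu
U/III-1 un II-2×II-3: Uu
⇒ U over [I-1,I-2,II-1,II-2,II-3,II-4,III-1]: 29 consistent

II-2 ∈ {CC UU, CC Uu, Cc UU, Cc Uu}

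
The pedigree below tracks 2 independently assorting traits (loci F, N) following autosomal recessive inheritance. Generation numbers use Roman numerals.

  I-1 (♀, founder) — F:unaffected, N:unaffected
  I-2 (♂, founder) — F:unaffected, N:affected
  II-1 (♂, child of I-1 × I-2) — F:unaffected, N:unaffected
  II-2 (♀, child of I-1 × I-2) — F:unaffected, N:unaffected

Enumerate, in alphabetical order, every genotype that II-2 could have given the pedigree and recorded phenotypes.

II-2 ∈ {FF Nn, Ff Nn}

F/I-1 un ·: FF|Ff
F/I-2 un ·: FF|Ff
F/II-1 un I-1×I-2: FF|Ff
F/II-2 un I-1×I-2: FF|Ff
⇒ F over [I-1,I-2,II-1,II-2]: 13 consistent
N/I-1 un ·: NN|Nn
N/I-2 aff ·: nn
N/II-1 un I-1×I-2: Nn
N/II-2 un I-1×I-2: Nn
⇒ N over [I-1,I-2,II-1,II-2]: 2 consistent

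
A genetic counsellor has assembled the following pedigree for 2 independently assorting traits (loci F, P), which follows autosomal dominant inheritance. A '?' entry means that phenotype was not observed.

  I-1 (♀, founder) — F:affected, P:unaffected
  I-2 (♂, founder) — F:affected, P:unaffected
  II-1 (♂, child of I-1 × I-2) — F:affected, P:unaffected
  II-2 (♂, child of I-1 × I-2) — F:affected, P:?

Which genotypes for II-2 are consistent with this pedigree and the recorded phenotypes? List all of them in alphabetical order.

II-2 ∈ {FF pp, Ff pp}

F/I-1 aff ·: Ff|FF
F/I-2 aff ·: Ff|FF
F/II-1 aff I-1×I-2: Ff|FF
F/II-2 aff I-1×I-2: Ff|FF
⇒ F over [I-1,I-2,II-1,II-2]: 13 consistent
P/I-1 un ·: pp
P/I-2 un ·: pp
P/II-1 un I-1×I-2: pp
P/II-2 ? I-1×I-2: pp
⇒ P over [I-1,I-2,II-1,II-2]: 1 consistent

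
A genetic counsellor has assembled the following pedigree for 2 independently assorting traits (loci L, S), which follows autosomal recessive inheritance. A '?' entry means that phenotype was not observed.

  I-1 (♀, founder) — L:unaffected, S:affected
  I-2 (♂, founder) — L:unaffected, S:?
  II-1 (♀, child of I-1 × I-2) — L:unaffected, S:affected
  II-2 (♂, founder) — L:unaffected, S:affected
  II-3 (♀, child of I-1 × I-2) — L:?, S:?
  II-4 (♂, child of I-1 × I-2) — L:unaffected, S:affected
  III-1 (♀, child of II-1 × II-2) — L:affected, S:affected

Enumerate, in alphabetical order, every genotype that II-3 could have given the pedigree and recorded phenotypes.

II-3 ∈ {LL Ss, LL ss, Ll Ss, Ll ss, ll Ss, ll ss}

L/I-1 un ·: LL|Ll
L/I-2 un ·: LL|Ll
L/II-1 un I-1×I-2: Ll
L/II-2 un ·: Ll
L/II-3 ? I-1×I-2: LL|Ll|ll
L/II-4 un I-1×I-2: LL|Ll
L/III-1 aff II-1×II-2: ll
⇒ L over [I-1,I-2,II-1,II-2,II-3,II-4,III-1]: 14 consistent
S/I-1 aff ·: ss
S/I-2 ? ·: Ss|ss
S/II-1 aff I-1×I-2: ss
S/II-2 aff ·: ss
S/II-3 ? I-1×I-2: Ss|ss
S/II-4 aff I-1×I-2: ss
S/III-1 aff II-1×II-2: ss
⇒ S over [I-1,I-2,II-1,II-2,II-3,II-4,III-1]: 3 consistent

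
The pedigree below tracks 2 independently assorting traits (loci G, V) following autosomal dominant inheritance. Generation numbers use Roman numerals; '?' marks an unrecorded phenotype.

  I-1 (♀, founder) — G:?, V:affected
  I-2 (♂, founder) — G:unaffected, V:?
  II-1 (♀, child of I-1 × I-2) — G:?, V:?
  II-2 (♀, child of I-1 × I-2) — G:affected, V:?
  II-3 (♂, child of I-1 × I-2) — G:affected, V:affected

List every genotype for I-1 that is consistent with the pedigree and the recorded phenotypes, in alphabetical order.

I-1 ∈ {GG VV, GG Vv, Gg VV, Gg Vv}

G/I-1 ? ·: Gg|GG
G/I-2 un ·: gg
G/II-1 ? I-1×I-2: gg|Gg
G/II-2 aff I-1×I-2: Gg
G/II-3 aff I-1×I-2: Gg
⇒ G over [I-1,I-2,II-1,II-2,II-3]: 3 consistent
V/I-1 aff ·: Vv|VV
V/I-2 ? ·: vv|Vv|VV
V/II-1 ? I-1×I-2: vv|Vv|VV
V/II-2 ? I-1×I-2: vv|Vv|VV
V/II-3 aff I-1×I-2: Vv|VV
⇒ V over [I-1,I-2,II-1,II-2,II-3]: 40 consistent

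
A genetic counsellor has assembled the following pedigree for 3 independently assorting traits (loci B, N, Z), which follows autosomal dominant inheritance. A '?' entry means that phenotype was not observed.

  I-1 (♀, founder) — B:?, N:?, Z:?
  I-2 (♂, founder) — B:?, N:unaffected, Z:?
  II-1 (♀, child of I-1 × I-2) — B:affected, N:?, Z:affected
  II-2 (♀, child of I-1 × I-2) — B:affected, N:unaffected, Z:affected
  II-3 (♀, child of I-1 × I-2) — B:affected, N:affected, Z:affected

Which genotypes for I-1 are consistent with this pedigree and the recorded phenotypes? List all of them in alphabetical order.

B/I-1 ? ·: bb|Bb|BB
B/I-2 ? ·: bb|Bb|BB
B/II-1 aff I-1×I-2: Bb|BB
B/II-2 aff I-1×I-2: Bb|BB
B/II-3 aff I-1×I-2: Bb|BB
⇒ B over [I-1,I-2,II-1,II-2,II-3]: 29 consistent
N/I-1 ? ·: Nn
N/I-2 un ·: nn
N/II-1 ? I-1×I-2: nn|Nn
N/II-2 un I-1×I-2: nn
N/II-3 aff I-1×I-2: Nn
⇒ N over [I-1,I-2,II-1,II-2,II-3]: 2 consistent
Z/I-1 ? ·: zz|Zz|ZZ
Z/I-2 ? ·: zz|Zz|ZZ
Z/II-1 aff I-1×I-2: Zz|ZZ
Z/II-2 aff I-1×I-2: Zz|ZZ
Z/II-3 aff I-1×I-2: Zz|ZZ
⇒ Z over [I-1,I-2,II-1,II-2,II-3]: 29 consistent

I-1 ∈ {BB Nn ZZ, BB Nn Zz, BB Nn zz, Bb Nn ZZ, Bb Nn Zz, Bb Nn zz, bb Nn ZZ, bb Nn Zz, bb Nn zz}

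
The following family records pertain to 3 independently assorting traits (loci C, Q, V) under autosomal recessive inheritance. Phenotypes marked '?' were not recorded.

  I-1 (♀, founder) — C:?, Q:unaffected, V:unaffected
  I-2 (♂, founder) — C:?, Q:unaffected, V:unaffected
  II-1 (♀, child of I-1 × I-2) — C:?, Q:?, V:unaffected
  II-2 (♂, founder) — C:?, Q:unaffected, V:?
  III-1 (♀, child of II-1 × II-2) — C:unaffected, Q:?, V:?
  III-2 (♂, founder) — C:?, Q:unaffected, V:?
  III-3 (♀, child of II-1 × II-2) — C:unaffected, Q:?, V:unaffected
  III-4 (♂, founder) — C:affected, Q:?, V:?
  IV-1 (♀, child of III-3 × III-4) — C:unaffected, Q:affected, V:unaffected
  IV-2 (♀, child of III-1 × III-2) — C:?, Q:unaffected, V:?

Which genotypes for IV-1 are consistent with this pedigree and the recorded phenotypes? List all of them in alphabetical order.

IV-1 ∈ {Cc qq VV, Cc qq Vv}

C/I-1 ? ·: CC|Cc|cc
C/I-2 ? ·: CC|Cc|cc
C/II-1 ? I-1×I-2: CC|Cc|cc
C/II-2 ? ·: CC|Cc|cc
C/III-1 un II-1×II-2: CC|Cc
C/III-2 ? ·: CC|Cc|cc
C/III-3 un II-1×II-2: CC|Cc
C/III-4 aff ·: cc
C/IV-1 un III-3×III-4: Cc
C/IV-2 ? III-1×III-2: CC|Cc|cc
⇒ C over [I-1,I-2,II-1,II-2,III-1,III-2,III-3,III-4,IV-1,IV-2]: 545 consistent
Q/I-1 un ·: QQ|Qq
Q/I-2 un ·: QQ|Qq
Q/II-1 ? I-1×I-2: QQ|Qq|qq
Q/II-2 un ·: QQ|Qq
Q/III-1 ? II-1×II-2: QQ|Qq|qq
Q/III-2 un ·: QQ|Qq
Q/III-3 ? II-1×II-2: Qq|qq
Q/III-4 ? ·: Qq|qq
Q/IV-1 aff III-3×III-4: qq
Q/IV-2 un III-1×III-2: QQ|Qq
⇒ Q over [I-1,I-2,II-1,II-2,III-1,III-2,III-3,III-4,IV-1,IV-2]: 238 consistent
V/I-1 un ·: VV|Vv
V/I-2 un ·: VV|Vv
V/II-1 un I-1×I-2: VV|Vv
V/II-2 ? ·: VV|Vv|vv
V/III-1 ? II-1×II-2: VV|Vv|vv
V/III-2 ? ·: VV|Vv|vv
V/III-3 un II-1×II-2: VV|Vv
V/III-4 ? ·: VV|Vv|vv
V/IV-1 un III-3×III-4: VV|Vv
V/IV-2 ? III-1×III-2: VV|Vv|vv
⇒ V over [I-1,I-2,II-1,II-2,III-1,III-2,III-3,III-4,IV-1,IV-2]: 1467 consistent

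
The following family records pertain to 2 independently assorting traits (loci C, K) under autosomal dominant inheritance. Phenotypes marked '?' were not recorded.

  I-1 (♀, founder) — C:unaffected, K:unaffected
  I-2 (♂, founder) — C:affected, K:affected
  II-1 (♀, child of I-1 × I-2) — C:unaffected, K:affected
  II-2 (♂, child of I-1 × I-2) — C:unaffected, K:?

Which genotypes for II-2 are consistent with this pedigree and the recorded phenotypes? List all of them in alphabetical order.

C/I-1 un ·: cc
C/I-2 aff ·: Cc
C/II-1 un I-1×I-2: cc
C/II-2 un I-1×I-2: cc
⇒ C over [I-1,I-2,II-1,II-2]: 1 consistent
K/I-1 un ·: kk
K/I-2 aff ·: Kk|KK
K/II-1 aff I-1×I-2: Kk
K/II-2 ? I-1×I-2: kk|Kk
⇒ K over [I-1,I-2,II-1,II-2]: 3 consistent

II-2 ∈ {cc Kk, cc kk}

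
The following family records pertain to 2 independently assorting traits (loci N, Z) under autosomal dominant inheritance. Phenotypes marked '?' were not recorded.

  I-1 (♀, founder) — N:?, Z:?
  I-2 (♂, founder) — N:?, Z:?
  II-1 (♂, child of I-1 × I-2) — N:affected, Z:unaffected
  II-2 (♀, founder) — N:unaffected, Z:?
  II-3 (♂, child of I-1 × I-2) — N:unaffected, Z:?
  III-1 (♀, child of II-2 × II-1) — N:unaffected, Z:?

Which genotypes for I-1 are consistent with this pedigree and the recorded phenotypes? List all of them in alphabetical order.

N/I-1 ? ·: nn|Nn
N/I-2 ? ·: nn|Nn
N/II-1 aff I-1×I-2: Nn
N/II-2 un ·: nn
N/II-3 un I-1×I-2: nn
N/III-1 un II-2×II-1: nn
⇒ N over [I-1,I-2,II-1,II-2,II-3,III-1]: 3 consistent
Z/I-1 ? ·: zz|Zz
Z/I-2 ? ·: zz|Zz
Z/II-1 un I-1×I-2: zz
Z/II-2 ? ·: zz|Zz|ZZ
Z/II-3 ? I-1×I-2: zz|Zz|ZZ
Z/III-1 ? II-2×II-1: zz|Zz
⇒ Z over [I-1,I-2,II-1,II-2,II-3,III-1]: 32 consistent

I-1 ∈ {Nn Zz, Nn zz, nn Zz, nn zz}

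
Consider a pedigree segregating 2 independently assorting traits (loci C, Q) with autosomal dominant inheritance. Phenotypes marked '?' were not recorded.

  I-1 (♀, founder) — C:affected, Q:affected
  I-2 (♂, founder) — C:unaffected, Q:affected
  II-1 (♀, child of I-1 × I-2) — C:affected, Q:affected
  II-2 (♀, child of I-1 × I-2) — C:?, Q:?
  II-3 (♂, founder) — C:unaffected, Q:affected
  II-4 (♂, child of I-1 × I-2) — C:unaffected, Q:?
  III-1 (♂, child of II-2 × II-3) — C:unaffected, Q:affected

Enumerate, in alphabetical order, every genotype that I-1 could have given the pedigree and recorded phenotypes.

C/I-1 aff ·: Cc
C/I-2 un ·: cc
C/II-1 aff I-1×I-2: Cc
C/II-2 ? I-1×I-2: cc|Cc
C/II-3 un ·: cc
C/II-4 un I-1×I-2: cc
C/III-1 un II-2×II-3: cc
⇒ C over [I-1,I-2,II-1,II-2,II-3,II-4,III-1]: 2 consistent
Q/I-1 aff ·: Qq|QQ
Q/I-2 aff ·: Qq|QQ
Q/II-1 aff I-1×I-2: Qq|QQ
Q/II-2 ? I-1×I-2: qq|Qq|QQ
Q/II-3 aff ·: Qq|QQ
Q/II-4 ? I-1×I-2: qq|Qq|QQ
Q/III-1 aff II-2×II-3: Qq|QQ
⇒ Q over [I-1,I-2,II-1,II-2,II-3,II-4,III-1]: 113 consistent

I-1 ∈ {Cc QQ, Cc Qq}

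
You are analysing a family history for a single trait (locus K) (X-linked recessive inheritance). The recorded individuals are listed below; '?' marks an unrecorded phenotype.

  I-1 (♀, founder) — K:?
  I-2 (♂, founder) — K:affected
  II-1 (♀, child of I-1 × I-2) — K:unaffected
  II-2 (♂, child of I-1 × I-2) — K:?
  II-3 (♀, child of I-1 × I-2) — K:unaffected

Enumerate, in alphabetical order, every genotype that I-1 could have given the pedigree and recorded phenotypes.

I-1 ∈ {X^KX^K, X^KX^k}

K/I-1 ? ·: X^KX^K|X^KX^k
K/I-2 aff ·: X^kY
K/II-1 un I-1×I-2: X^KX^k
K/II-2 ? I-1×I-2: X^KY|X^kY
K/II-3 un I-1×I-2: X^KX^k
⇒ K over [I-1,I-2,II-1,II-2,II-3]: 3 consistent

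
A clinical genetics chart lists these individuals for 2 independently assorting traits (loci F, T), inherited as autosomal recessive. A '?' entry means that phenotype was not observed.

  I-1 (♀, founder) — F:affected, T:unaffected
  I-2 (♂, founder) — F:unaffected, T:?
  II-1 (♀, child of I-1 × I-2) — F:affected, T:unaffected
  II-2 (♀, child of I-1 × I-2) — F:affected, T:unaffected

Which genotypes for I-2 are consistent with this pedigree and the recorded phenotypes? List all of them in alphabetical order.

F/I-1 aff ·: ff
F/I-2 un ·: Ff
F/II-1 aff I-1×I-2: ff
F/II-2 aff I-1×I-2: ff
⇒ F over [I-1,I-2,II-1,II-2]: 1 consistent
T/I-1 un ·: TT|Tt
T/I-2 ? ·: TT|Tt|tt
T/II-1 un I-1×I-2: TT|Tt
T/II-2 un I-1×I-2: TT|Tt
⇒ T over [I-1,I-2,II-1,II-2]: 15 consistent

I-2 ∈ {Ff TT, Ff Tt, Ff tt}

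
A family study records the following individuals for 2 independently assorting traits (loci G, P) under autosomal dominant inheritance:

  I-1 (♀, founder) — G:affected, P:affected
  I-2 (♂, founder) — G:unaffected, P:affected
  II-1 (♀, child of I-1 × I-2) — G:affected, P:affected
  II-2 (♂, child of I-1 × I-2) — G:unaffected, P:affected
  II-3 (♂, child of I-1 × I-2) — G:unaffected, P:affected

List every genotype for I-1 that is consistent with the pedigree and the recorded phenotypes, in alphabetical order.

I-1 ∈ {Gg PP, Gg Pp}

G/I-1 aff ·: Gg
G/I-2 un ·: gg
G/II-1 aff I-1×I-2: Gg
G/II-2 un I-1×I-2: gg
G/II-3 un I-1×I-2: gg
⇒ G over [I-1,I-2,II-1,II-2,II-3]: 1 consistent
P/I-1 aff ·: Pp|PP
P/I-2 aff ·: Pp|PP
P/II-1 aff I-1×I-2: Pp|PP
P/II-2 aff I-1×I-2: Pp|PP
P/II-3 aff I-1×I-2: Pp|PP
⇒ P over [I-1,I-2,II-1,II-2,II-3]: 25 consistent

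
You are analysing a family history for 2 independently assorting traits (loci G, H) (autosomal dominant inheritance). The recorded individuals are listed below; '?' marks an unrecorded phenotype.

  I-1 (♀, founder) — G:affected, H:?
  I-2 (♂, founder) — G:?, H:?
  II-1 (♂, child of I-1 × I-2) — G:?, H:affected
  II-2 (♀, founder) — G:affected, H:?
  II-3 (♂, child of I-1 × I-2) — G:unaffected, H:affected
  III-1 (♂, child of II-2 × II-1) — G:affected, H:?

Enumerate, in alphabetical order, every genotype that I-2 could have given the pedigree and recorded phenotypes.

G/I-1 aff ·: Gg
G/I-2 ? ·: gg|Gg
G/II-1 ? I-1×I-2: gg|Gg|GG
G/II-2 aff ·: Gg|GG
G/II-3 un I-1×I-2: gg
G/III-1 aff II-2×II-1: Gg|GG
⇒ G over [I-1,I-2,II-1,II-2,II-3,III-1]: 15 consistent
H/I-1 ? ·: hh|Hh|HH
H/I-2 ? ·: hh|Hh|HH
H/II-1 aff I-1×I-2: Hh|HH
H/II-2 ? ·: hh|Hh|HH
H/II-3 aff I-1×I-2: Hh|HH
H/III-1 ? II-2×II-1: hh|Hh|HH
⇒ H over [I-1,I-2,II-1,II-2,II-3,III-1]: 98 consistent

I-2 ∈ {Gg HH, Gg Hh, Gg hh, gg HH, gg Hh, gg hh}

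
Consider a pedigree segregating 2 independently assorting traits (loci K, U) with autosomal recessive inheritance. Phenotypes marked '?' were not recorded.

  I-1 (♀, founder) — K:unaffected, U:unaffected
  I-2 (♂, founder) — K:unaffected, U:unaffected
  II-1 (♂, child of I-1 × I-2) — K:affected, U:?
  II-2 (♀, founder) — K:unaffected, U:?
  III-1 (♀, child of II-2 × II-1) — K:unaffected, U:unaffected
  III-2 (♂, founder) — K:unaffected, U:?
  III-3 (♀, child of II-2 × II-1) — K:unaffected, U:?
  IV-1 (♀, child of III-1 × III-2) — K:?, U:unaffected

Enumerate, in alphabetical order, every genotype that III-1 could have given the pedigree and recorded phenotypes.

K/I-1 un ·: Kk
K/I-2 un ·: Kk
K/II-1 aff I-1×I-2: kk
K/II-2 un ·: KK|Kk
K/III-1 un II-2×II-1: Kk
K/III-2 un ·: KK|Kk
K/III-3 un II-2×II-1: Kk
K/IV-1 ? III-1×III-2: KK|Kk|kk
⇒ K over [I-1,I-2,II-1,II-2,III-1,III-2,III-3,IV-1]: 10 consistent
U/I-1 un ·: UU|Uu
U/I-2 un ·: UU|Uu
U/II-1 ? I-1×I-2: UU|Uu|uu
U/II-2 ? ·: UU|Uu|uu
U/III-1 un II-2×II-1: UU|Uu
U/III-2 ? ·: UU|Uu|uu
U/III-3 ? II-2×II-1: UU|Uu|uu
U/IV-1 un III-1×III-2: UU|Uu
⇒ U over [I-1,I-2,II-1,II-2,III-1,III-2,III-3,IV-1]: 288 consistent

III-1 ∈ {Kk UU, Kk Uu}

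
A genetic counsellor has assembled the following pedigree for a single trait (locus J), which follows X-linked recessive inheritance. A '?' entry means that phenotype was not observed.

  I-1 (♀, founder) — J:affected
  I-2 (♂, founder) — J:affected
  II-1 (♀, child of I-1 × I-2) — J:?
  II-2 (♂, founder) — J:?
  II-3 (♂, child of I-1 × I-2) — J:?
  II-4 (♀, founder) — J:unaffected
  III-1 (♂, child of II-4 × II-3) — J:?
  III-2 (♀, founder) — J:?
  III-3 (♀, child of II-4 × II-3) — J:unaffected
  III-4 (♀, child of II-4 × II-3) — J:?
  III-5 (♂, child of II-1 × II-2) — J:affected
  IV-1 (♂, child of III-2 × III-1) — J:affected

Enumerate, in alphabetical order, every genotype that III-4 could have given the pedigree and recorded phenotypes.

J/I-1 aff ·: X^jX^j
J/I-2 aff ·: X^jY
J/II-1 ? I-1×I-2: X^jX^j
J/II-2 ? ·: X^JY|X^jY
J/II-3 ? I-1×I-2: X^jY
J/II-4 un ·: X^JX^J|X^JX^j
J/III-1 ? II-4×II-3: X^JY|X^jY
J/III-2 ? ·: X^JX^j|X^jX^j
J/III-3 un II-4×II-3: X^JX^j
J/III-4 ? II-4×II-3: X^JX^j|X^jX^j
J/III-5 aff II-1×II-2: X^jY
J/IV-1 aff III-2×III-1: X^jY
⇒ J over [I-1,I-2,II-1,II-2,II-3,II-4,III-1,III-2,III-3,III-4,III-5,IV-1]: 20 consistent

III-4 ∈ {X^JX^j, X^jX^j}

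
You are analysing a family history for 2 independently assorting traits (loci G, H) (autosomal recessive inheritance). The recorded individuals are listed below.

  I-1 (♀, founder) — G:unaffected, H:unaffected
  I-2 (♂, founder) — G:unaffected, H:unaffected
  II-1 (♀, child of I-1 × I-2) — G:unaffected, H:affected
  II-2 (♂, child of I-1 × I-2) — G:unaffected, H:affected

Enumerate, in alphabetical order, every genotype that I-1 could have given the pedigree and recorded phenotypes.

I-1 ∈ {GG Hh, Gg Hh}

G/I-1 un ·: GG|Gg
G/I-2 un ·: GG|Gg
G/II-1 un I-1×I-2: GG|Gg
G/II-2 un I-1×I-2: GG|Gg
⇒ G over [I-1,I-2,II-1,II-2]: 13 consistent
H/I-1 un ·: Hh
H/I-2 un ·: Hh
H/II-1 aff I-1×I-2: hh
H/II-2 aff I-1×I-2: hh
⇒ H over [I-1,I-2,II-1,II-2]: 1 consistent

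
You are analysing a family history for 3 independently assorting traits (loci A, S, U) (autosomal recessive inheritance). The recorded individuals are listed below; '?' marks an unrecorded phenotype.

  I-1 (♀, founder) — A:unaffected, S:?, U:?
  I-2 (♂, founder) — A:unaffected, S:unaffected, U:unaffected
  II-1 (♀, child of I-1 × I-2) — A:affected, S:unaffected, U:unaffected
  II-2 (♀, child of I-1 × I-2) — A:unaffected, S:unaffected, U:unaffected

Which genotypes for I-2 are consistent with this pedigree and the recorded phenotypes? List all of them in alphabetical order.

I-2 ∈ {Aa SS UU, Aa SS Uu, Aa Ss UU, Aa Ss Uu}

A/I-1 un ·: Aa
A/I-2 un ·: Aa
A/II-1 aff I-1×I-2: aa
A/II-2 un I-1×I-2: AA|Aa
⇒ A over [I-1,I-2,II-1,II-2]: 2 consistent
S/I-1 ? ·: SS|Ss|ss
S/I-2 un ·: SS|Ss
S/II-1 un I-1×I-2: SS|Ss
S/II-2 un I-1×I-2: SS|Ss
⇒ S over [I-1,I-2,II-1,II-2]: 15 consistent
U/I-1 ? ·: UU|Uu|uu
U/I-2 un ·: UU|Uu
U/II-1 un I-1×I-2: UU|Uu
U/II-2 un I-1×I-2: UU|Uu
⇒ U over [I-1,I-2,II-1,II-2]: 15 consistent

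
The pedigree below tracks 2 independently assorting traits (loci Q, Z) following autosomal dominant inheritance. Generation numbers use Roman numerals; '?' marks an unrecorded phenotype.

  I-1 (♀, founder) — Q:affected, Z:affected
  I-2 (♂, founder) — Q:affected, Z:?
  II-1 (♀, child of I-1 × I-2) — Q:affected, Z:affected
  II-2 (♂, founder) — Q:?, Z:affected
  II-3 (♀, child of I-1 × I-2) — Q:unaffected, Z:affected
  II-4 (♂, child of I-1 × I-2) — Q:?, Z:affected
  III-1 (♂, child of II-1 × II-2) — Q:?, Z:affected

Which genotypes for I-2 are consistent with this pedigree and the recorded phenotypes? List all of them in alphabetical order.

Q/I-1 aff ·: Qq
Q/I-2 aff ·: Qq
Q/II-1 aff I-1×I-2: Qq|QQ
Q/II-2 ? ·: qq|Qq|QQ
Q/II-3 un I-1×I-2: qq
Q/II-4 ? I-1×I-2: qq|Qq|QQ
Q/III-1 ? II-1×II-2: qq|Qq|QQ
⇒ Q over [I-1,I-2,II-1,II-2,II-3,II-4,III-1]: 33 consistent
Z/I-1 aff ·: Zz|ZZ
Z/I-2 ? ·: zz|Zz|ZZ
Z/II-1 aff I-1×I-2: Zz|ZZ
Z/II-2 aff ·: Zz|ZZ
Z/II-3 aff I-1×I-2: Zz|ZZ
Z/II-4 aff I-1×I-2: Zz|ZZ
Z/III-1 aff II-1×II-2: Zz|ZZ
⇒ Z over [I-1,I-2,II-1,II-2,II-3,II-4,III-1]: 95 consistent

I-2 ∈ {Qq ZZ, Qq Zz, Qq zz}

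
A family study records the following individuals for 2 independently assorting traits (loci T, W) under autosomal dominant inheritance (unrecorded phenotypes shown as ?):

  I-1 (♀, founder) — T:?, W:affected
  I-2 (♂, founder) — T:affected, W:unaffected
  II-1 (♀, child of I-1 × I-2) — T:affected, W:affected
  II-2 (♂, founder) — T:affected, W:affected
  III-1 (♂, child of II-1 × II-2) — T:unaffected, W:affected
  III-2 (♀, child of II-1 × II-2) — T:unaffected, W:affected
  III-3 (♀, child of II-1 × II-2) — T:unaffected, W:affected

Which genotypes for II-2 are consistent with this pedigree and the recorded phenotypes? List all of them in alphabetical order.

T/I-1 ? ·: tt|Tt|TT
T/I-2 aff ·: Tt|TT
T/II-1 aff I-1×I-2: Tt
T/II-2 aff ·: Tt
T/III-1 un II-1×II-2: tt
T/III-2 un II-1×II-2: tt
T/III-3 un II-1×II-2: tt
⇒ T over [I-1,I-2,II-1,II-2,III-1,III-2,III-3]: 5 consistent
W/I-1 aff ·: Ww|WW
W/I-2 un ·: ww
W/II-1 aff I-1×I-2: Ww
W/II-2 aff ·: Ww|WW
W/III-1 aff II-1×II-2: Ww|WW
W/III-2 aff II-1×II-2: Ww|WW
W/III-3 aff II-1×II-2: Ww|WW
⇒ W over [I-1,I-2,II-1,II-2,III-1,III-2,III-3]: 32 consistent

II-2 ∈ {Tt WW, Tt Ww}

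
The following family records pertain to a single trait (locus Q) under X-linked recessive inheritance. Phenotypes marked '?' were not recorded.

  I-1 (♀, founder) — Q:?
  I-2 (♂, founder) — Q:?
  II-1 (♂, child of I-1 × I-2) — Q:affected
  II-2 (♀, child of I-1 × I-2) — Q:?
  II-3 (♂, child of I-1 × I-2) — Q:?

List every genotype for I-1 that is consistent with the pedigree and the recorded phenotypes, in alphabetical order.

I-1 ∈ {X^QX^q, X^qX^q}

Q/I-1 ? ·: X^QX^q|X^qX^q
Q/I-2 ? ·: X^QY|X^qY
Q/II-1 aff I-1×I-2: X^qY
Q/II-2 ? I-1×I-2: X^QX^Q|X^QX^q|X^qX^q
Q/II-3 ? I-1×I-2: X^QY|X^qY
⇒ Q over [I-1,I-2,II-1,II-2,II-3]: 10 consistent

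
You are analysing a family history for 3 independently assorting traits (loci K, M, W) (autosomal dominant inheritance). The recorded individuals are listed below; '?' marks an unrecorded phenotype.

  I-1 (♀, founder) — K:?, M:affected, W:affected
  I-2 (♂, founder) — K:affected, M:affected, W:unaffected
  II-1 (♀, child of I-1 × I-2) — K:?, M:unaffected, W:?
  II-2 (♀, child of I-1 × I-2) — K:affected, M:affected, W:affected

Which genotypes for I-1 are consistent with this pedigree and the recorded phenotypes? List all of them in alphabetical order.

I-1 ∈ {KK Mm WW, KK Mm Ww, Kk Mm WW, Kk Mm Ww, kk Mm WW, kk Mm Ww}

K/I-1 ? ·: kk|Kk|KK
K/I-2 aff ·: Kk|KK
K/II-1 ? I-1×I-2: kk|Kk|KK
K/II-2 aff I-1×I-2: Kk|KK
⇒ K over [I-1,I-2,II-1,II-2]: 18 consistent
M/I-1 aff ·: Mm
M/I-2 aff ·: Mm
M/II-1 un I-1×I-2: mm
M/II-2 aff I-1×I-2: Mm|MM
⇒ M over [I-1,I-2,II-1,II-2]: 2 consistent
W/I-1 aff ·: Ww|WW
W/I-2 un ·: ww
W/II-1 ? I-1×I-2: ww|Ww
W/II-2 aff I-1×I-2: Ww
⇒ W over [I-1,I-2,II-1,II-2]: 3 consistent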